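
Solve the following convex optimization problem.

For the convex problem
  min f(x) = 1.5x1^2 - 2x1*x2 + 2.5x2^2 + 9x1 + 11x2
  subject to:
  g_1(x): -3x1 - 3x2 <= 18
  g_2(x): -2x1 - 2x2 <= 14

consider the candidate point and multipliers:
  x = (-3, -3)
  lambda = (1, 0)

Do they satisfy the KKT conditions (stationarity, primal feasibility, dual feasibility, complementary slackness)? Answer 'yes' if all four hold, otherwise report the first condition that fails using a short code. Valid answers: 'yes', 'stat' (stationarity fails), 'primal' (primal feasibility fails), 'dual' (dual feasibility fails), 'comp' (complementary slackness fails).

Gradient of f: grad f(x) = Q x + c = (6, 2)
Constraint values g_i(x) = a_i^T x - b_i:
  g_1((-3, -3)) = 0
  g_2((-3, -3)) = -2
Stationarity residual: grad f(x) + sum_i lambda_i a_i = (3, -1)
  -> stationarity FAILS
Primal feasibility (all g_i <= 0): OK
Dual feasibility (all lambda_i >= 0): OK
Complementary slackness (lambda_i * g_i(x) = 0 for all i): OK

Verdict: the first failing condition is stationarity -> stat.

stat


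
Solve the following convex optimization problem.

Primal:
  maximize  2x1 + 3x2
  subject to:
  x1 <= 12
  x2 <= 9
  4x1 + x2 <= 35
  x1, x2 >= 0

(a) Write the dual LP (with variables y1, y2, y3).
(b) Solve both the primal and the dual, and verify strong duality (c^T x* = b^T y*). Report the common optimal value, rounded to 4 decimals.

The standard primal-dual pair for 'max c^T x s.t. A x <= b, x >= 0' is:
  Dual:  min b^T y  s.t.  A^T y >= c,  y >= 0.

So the dual LP is:
  minimize  12y1 + 9y2 + 35y3
  subject to:
    y1 + 4y3 >= 2
    y2 + y3 >= 3
    y1, y2, y3 >= 0

Solving the primal: x* = (6.5, 9).
  primal value c^T x* = 40.
Solving the dual: y* = (0, 2.5, 0.5).
  dual value b^T y* = 40.
Strong duality: c^T x* = b^T y*. Confirmed.

40


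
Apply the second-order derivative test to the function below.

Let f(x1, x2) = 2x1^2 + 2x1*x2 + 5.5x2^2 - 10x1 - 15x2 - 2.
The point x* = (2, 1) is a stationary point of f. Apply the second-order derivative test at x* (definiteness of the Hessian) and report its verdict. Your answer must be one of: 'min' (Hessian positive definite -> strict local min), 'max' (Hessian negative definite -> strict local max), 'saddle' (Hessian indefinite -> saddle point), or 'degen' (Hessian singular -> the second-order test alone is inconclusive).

Compute the Hessian H = grad^2 f:
  H = [[4, 2], [2, 11]]
Verify stationarity: grad f(x*) = H x* + g = (0, 0).
Eigenvalues of H: 3.4689, 11.5311.
Both eigenvalues > 0, so H is positive definite -> x* is a strict local min.

min


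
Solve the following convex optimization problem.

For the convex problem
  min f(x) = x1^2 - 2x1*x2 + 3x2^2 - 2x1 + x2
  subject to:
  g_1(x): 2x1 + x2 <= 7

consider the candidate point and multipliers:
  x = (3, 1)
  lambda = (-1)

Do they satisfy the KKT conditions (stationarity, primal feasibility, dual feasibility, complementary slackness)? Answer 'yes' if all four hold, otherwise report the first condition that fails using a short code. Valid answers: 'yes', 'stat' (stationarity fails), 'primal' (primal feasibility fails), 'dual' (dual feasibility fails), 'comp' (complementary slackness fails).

Gradient of f: grad f(x) = Q x + c = (2, 1)
Constraint values g_i(x) = a_i^T x - b_i:
  g_1((3, 1)) = 0
Stationarity residual: grad f(x) + sum_i lambda_i a_i = (0, 0)
  -> stationarity OK
Primal feasibility (all g_i <= 0): OK
Dual feasibility (all lambda_i >= 0): FAILS
Complementary slackness (lambda_i * g_i(x) = 0 for all i): OK

Verdict: the first failing condition is dual_feasibility -> dual.

dual


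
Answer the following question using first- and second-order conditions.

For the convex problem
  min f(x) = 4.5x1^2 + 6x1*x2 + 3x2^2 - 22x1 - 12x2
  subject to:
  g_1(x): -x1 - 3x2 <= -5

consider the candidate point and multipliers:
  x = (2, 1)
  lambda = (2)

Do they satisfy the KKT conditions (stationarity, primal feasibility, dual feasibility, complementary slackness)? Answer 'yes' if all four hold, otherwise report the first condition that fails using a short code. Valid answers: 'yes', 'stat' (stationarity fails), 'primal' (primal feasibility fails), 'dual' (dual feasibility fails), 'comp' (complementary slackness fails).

Gradient of f: grad f(x) = Q x + c = (2, 6)
Constraint values g_i(x) = a_i^T x - b_i:
  g_1((2, 1)) = 0
Stationarity residual: grad f(x) + sum_i lambda_i a_i = (0, 0)
  -> stationarity OK
Primal feasibility (all g_i <= 0): OK
Dual feasibility (all lambda_i >= 0): OK
Complementary slackness (lambda_i * g_i(x) = 0 for all i): OK

Verdict: yes, KKT holds.

yes


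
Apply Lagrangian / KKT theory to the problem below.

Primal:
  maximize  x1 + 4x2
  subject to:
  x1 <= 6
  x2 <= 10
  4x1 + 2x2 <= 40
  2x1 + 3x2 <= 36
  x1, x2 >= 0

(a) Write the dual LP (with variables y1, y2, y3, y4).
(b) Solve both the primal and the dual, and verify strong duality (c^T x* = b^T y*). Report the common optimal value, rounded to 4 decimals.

The standard primal-dual pair for 'max c^T x s.t. A x <= b, x >= 0' is:
  Dual:  min b^T y  s.t.  A^T y >= c,  y >= 0.

So the dual LP is:
  minimize  6y1 + 10y2 + 40y3 + 36y4
  subject to:
    y1 + 4y3 + 2y4 >= 1
    y2 + 2y3 + 3y4 >= 4
    y1, y2, y3, y4 >= 0

Solving the primal: x* = (3, 10).
  primal value c^T x* = 43.
Solving the dual: y* = (0, 2.5, 0, 0.5).
  dual value b^T y* = 43.
Strong duality: c^T x* = b^T y*. Confirmed.

43


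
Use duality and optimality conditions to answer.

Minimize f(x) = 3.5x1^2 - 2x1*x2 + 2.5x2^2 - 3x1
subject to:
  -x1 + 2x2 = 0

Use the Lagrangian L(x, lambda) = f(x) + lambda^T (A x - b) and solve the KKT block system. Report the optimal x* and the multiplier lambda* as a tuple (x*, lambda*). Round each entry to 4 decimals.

Form the Lagrangian:
  L(x, lambda) = (1/2) x^T Q x + c^T x + lambda^T (A x - b)
Stationarity (grad_x L = 0): Q x + c + A^T lambda = 0.
Primal feasibility: A x = b.

This gives the KKT block system:
  [ Q   A^T ] [ x     ]   [-c ]
  [ A    0  ] [ lambda ] = [ b ]

Solving the linear system:
  x*      = (0.48, 0.24)
  lambda* = (-0.12)
  f(x*)   = -0.72

x* = (0.48, 0.24), lambda* = (-0.12)


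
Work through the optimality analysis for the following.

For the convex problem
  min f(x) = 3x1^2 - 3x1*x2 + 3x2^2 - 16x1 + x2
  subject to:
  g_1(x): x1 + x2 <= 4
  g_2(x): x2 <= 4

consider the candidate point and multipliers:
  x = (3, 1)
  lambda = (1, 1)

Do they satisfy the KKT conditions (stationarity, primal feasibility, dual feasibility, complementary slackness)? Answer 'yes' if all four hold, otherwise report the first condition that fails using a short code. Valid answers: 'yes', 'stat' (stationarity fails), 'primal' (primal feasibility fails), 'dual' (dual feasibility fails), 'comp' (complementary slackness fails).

Gradient of f: grad f(x) = Q x + c = (-1, -2)
Constraint values g_i(x) = a_i^T x - b_i:
  g_1((3, 1)) = 0
  g_2((3, 1)) = -3
Stationarity residual: grad f(x) + sum_i lambda_i a_i = (0, 0)
  -> stationarity OK
Primal feasibility (all g_i <= 0): OK
Dual feasibility (all lambda_i >= 0): OK
Complementary slackness (lambda_i * g_i(x) = 0 for all i): FAILS

Verdict: the first failing condition is complementary_slackness -> comp.

comp


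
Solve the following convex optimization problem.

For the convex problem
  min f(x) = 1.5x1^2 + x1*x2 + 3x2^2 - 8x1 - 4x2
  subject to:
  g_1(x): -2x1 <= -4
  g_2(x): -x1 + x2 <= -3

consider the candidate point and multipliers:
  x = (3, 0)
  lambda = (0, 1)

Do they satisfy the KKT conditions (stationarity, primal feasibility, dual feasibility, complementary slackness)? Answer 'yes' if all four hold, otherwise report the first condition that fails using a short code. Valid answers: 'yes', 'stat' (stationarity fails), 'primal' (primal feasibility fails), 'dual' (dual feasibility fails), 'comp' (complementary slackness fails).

Gradient of f: grad f(x) = Q x + c = (1, -1)
Constraint values g_i(x) = a_i^T x - b_i:
  g_1((3, 0)) = -2
  g_2((3, 0)) = 0
Stationarity residual: grad f(x) + sum_i lambda_i a_i = (0, 0)
  -> stationarity OK
Primal feasibility (all g_i <= 0): OK
Dual feasibility (all lambda_i >= 0): OK
Complementary slackness (lambda_i * g_i(x) = 0 for all i): OK

Verdict: yes, KKT holds.

yes


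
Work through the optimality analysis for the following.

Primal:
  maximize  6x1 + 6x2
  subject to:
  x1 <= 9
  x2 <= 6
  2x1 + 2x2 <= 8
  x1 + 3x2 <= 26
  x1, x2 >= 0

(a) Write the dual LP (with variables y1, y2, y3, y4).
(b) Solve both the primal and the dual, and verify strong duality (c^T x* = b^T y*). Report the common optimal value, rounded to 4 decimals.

The standard primal-dual pair for 'max c^T x s.t. A x <= b, x >= 0' is:
  Dual:  min b^T y  s.t.  A^T y >= c,  y >= 0.

So the dual LP is:
  minimize  9y1 + 6y2 + 8y3 + 26y4
  subject to:
    y1 + 2y3 + y4 >= 6
    y2 + 2y3 + 3y4 >= 6
    y1, y2, y3, y4 >= 0

Solving the primal: x* = (4, 0).
  primal value c^T x* = 24.
Solving the dual: y* = (0, 0, 3, 0).
  dual value b^T y* = 24.
Strong duality: c^T x* = b^T y*. Confirmed.

24


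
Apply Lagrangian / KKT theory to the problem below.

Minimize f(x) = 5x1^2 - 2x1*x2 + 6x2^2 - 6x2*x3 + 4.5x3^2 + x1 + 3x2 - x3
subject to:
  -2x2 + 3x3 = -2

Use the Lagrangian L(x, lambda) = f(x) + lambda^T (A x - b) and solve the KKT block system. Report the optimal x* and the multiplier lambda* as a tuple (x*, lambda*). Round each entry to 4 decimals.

Form the Lagrangian:
  L(x, lambda) = (1/2) x^T Q x + c^T x + lambda^T (A x - b)
Stationarity (grad_x L = 0): Q x + c + A^T lambda = 0.
Primal feasibility: A x = b.

This gives the KKT block system:
  [ Q   A^T ] [ x     ]   [-c ]
  [ A    0  ] [ lambda ] = [ b ]

Solving the linear system:
  x*      = (-0.1667, -0.3333, -0.8889)
  lambda* = (2.3333)
  f(x*)   = 2.1944

x* = (-0.1667, -0.3333, -0.8889), lambda* = (2.3333)


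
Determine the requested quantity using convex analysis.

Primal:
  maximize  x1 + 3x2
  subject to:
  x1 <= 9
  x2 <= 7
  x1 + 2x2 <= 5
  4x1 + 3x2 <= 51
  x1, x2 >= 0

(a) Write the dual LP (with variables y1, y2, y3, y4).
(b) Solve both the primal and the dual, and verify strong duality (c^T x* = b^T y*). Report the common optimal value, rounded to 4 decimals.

The standard primal-dual pair for 'max c^T x s.t. A x <= b, x >= 0' is:
  Dual:  min b^T y  s.t.  A^T y >= c,  y >= 0.

So the dual LP is:
  minimize  9y1 + 7y2 + 5y3 + 51y4
  subject to:
    y1 + y3 + 4y4 >= 1
    y2 + 2y3 + 3y4 >= 3
    y1, y2, y3, y4 >= 0

Solving the primal: x* = (0, 2.5).
  primal value c^T x* = 7.5.
Solving the dual: y* = (0, 0, 1.5, 0).
  dual value b^T y* = 7.5.
Strong duality: c^T x* = b^T y*. Confirmed.

7.5


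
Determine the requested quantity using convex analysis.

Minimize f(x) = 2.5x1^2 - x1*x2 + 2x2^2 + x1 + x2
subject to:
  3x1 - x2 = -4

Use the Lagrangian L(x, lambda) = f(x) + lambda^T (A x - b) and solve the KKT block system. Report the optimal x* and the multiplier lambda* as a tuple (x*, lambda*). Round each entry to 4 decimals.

Form the Lagrangian:
  L(x, lambda) = (1/2) x^T Q x + c^T x + lambda^T (A x - b)
Stationarity (grad_x L = 0): Q x + c + A^T lambda = 0.
Primal feasibility: A x = b.

This gives the KKT block system:
  [ Q   A^T ] [ x     ]   [-c ]
  [ A    0  ] [ lambda ] = [ b ]

Solving the linear system:
  x*      = (-1.3714, -0.1143)
  lambda* = (1.9143)
  f(x*)   = 3.0857

x* = (-1.3714, -0.1143), lambda* = (1.9143)


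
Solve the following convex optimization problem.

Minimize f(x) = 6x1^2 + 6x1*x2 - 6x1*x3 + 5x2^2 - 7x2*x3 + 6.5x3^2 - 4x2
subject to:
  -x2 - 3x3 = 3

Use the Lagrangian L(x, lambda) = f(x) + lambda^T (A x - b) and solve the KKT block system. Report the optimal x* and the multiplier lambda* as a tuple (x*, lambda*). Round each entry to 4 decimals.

Form the Lagrangian:
  L(x, lambda) = (1/2) x^T Q x + c^T x + lambda^T (A x - b)
Stationarity (grad_x L = 0): Q x + c + A^T lambda = 0.
Primal feasibility: A x = b.

This gives the KKT block system:
  [ Q   A^T ] [ x     ]   [-c ]
  [ A    0  ] [ lambda ] = [ b ]

Solving the linear system:
  x*      = (-0.2938, -0.3093, -0.8969)
  lambda* = (-2.5773)
  f(x*)   = 4.4845

x* = (-0.2938, -0.3093, -0.8969), lambda* = (-2.5773)


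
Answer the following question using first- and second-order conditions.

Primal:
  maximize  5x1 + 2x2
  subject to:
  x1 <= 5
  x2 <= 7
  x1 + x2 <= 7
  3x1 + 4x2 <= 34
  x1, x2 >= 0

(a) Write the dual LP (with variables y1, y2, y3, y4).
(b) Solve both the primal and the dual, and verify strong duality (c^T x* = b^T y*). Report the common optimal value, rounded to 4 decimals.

The standard primal-dual pair for 'max c^T x s.t. A x <= b, x >= 0' is:
  Dual:  min b^T y  s.t.  A^T y >= c,  y >= 0.

So the dual LP is:
  minimize  5y1 + 7y2 + 7y3 + 34y4
  subject to:
    y1 + y3 + 3y4 >= 5
    y2 + y3 + 4y4 >= 2
    y1, y2, y3, y4 >= 0

Solving the primal: x* = (5, 2).
  primal value c^T x* = 29.
Solving the dual: y* = (3, 0, 2, 0).
  dual value b^T y* = 29.
Strong duality: c^T x* = b^T y*. Confirmed.

29


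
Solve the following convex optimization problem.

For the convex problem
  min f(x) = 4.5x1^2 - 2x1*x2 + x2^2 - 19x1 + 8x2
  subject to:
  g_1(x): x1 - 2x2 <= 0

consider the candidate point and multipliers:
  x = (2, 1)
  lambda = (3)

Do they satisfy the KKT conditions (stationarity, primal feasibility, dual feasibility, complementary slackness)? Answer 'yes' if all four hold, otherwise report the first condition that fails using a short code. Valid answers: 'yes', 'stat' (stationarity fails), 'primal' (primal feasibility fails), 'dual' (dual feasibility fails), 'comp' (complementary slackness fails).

Gradient of f: grad f(x) = Q x + c = (-3, 6)
Constraint values g_i(x) = a_i^T x - b_i:
  g_1((2, 1)) = 0
Stationarity residual: grad f(x) + sum_i lambda_i a_i = (0, 0)
  -> stationarity OK
Primal feasibility (all g_i <= 0): OK
Dual feasibility (all lambda_i >= 0): OK
Complementary slackness (lambda_i * g_i(x) = 0 for all i): OK

Verdict: yes, KKT holds.

yes


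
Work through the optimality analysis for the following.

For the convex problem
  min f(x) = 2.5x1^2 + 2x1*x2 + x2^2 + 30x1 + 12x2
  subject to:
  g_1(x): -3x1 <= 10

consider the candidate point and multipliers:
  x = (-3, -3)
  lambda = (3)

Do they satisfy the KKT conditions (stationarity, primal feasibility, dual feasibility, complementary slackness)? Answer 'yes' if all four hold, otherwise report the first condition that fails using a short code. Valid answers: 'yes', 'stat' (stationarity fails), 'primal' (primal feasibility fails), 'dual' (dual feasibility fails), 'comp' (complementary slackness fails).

Gradient of f: grad f(x) = Q x + c = (9, 0)
Constraint values g_i(x) = a_i^T x - b_i:
  g_1((-3, -3)) = -1
Stationarity residual: grad f(x) + sum_i lambda_i a_i = (0, 0)
  -> stationarity OK
Primal feasibility (all g_i <= 0): OK
Dual feasibility (all lambda_i >= 0): OK
Complementary slackness (lambda_i * g_i(x) = 0 for all i): FAILS

Verdict: the first failing condition is complementary_slackness -> comp.

comp


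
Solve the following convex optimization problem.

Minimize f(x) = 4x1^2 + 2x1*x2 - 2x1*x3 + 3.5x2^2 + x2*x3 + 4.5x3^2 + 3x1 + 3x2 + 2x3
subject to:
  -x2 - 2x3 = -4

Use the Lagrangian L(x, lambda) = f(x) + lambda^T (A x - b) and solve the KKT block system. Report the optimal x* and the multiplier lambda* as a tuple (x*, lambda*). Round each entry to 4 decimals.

Form the Lagrangian:
  L(x, lambda) = (1/2) x^T Q x + c^T x + lambda^T (A x - b)
Stationarity (grad_x L = 0): Q x + c + A^T lambda = 0.
Primal feasibility: A x = b.

This gives the KKT block system:
  [ Q   A^T ] [ x     ]   [-c ]
  [ A    0  ] [ lambda ] = [ b ]

Solving the linear system:
  x*      = (-0.1184, 0.6491, 1.6754)
  lambda* = (8.9825)
  f(x*)   = 20.4364

x* = (-0.1184, 0.6491, 1.6754), lambda* = (8.9825)


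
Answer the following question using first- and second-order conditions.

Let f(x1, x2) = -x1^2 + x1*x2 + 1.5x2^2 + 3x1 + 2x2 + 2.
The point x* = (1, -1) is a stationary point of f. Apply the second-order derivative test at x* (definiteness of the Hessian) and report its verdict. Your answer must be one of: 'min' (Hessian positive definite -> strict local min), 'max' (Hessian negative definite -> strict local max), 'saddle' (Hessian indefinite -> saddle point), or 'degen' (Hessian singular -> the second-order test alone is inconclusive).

Compute the Hessian H = grad^2 f:
  H = [[-2, 1], [1, 3]]
Verify stationarity: grad f(x*) = H x* + g = (0, 0).
Eigenvalues of H: -2.1926, 3.1926.
Eigenvalues have mixed signs, so H is indefinite -> x* is a saddle point.

saddle


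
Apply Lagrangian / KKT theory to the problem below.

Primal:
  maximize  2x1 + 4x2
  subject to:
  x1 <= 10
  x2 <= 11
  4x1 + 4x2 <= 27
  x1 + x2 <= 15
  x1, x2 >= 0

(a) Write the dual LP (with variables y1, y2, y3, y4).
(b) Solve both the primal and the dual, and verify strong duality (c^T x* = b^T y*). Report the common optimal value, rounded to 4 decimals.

The standard primal-dual pair for 'max c^T x s.t. A x <= b, x >= 0' is:
  Dual:  min b^T y  s.t.  A^T y >= c,  y >= 0.

So the dual LP is:
  minimize  10y1 + 11y2 + 27y3 + 15y4
  subject to:
    y1 + 4y3 + y4 >= 2
    y2 + 4y3 + y4 >= 4
    y1, y2, y3, y4 >= 0

Solving the primal: x* = (0, 6.75).
  primal value c^T x* = 27.
Solving the dual: y* = (0, 0, 1, 0).
  dual value b^T y* = 27.
Strong duality: c^T x* = b^T y*. Confirmed.

27


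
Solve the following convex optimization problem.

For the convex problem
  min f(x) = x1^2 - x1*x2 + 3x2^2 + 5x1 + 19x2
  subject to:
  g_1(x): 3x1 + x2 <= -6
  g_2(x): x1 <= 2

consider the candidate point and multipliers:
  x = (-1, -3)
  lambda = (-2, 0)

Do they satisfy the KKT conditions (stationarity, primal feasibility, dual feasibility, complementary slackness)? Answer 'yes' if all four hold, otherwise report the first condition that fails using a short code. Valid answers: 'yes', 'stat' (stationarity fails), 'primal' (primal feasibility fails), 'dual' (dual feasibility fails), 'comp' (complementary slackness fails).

Gradient of f: grad f(x) = Q x + c = (6, 2)
Constraint values g_i(x) = a_i^T x - b_i:
  g_1((-1, -3)) = 0
  g_2((-1, -3)) = -3
Stationarity residual: grad f(x) + sum_i lambda_i a_i = (0, 0)
  -> stationarity OK
Primal feasibility (all g_i <= 0): OK
Dual feasibility (all lambda_i >= 0): FAILS
Complementary slackness (lambda_i * g_i(x) = 0 for all i): OK

Verdict: the first failing condition is dual_feasibility -> dual.

dual


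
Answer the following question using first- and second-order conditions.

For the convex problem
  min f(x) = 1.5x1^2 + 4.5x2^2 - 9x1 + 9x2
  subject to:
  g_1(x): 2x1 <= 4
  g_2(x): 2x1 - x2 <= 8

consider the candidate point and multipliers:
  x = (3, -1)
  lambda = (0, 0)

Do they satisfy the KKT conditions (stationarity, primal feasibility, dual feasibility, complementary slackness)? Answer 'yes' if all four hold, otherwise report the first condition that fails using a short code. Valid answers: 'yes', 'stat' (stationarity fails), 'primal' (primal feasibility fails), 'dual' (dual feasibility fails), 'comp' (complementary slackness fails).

Gradient of f: grad f(x) = Q x + c = (0, 0)
Constraint values g_i(x) = a_i^T x - b_i:
  g_1((3, -1)) = 2
  g_2((3, -1)) = -1
Stationarity residual: grad f(x) + sum_i lambda_i a_i = (0, 0)
  -> stationarity OK
Primal feasibility (all g_i <= 0): FAILS
Dual feasibility (all lambda_i >= 0): OK
Complementary slackness (lambda_i * g_i(x) = 0 for all i): OK

Verdict: the first failing condition is primal_feasibility -> primal.

primal


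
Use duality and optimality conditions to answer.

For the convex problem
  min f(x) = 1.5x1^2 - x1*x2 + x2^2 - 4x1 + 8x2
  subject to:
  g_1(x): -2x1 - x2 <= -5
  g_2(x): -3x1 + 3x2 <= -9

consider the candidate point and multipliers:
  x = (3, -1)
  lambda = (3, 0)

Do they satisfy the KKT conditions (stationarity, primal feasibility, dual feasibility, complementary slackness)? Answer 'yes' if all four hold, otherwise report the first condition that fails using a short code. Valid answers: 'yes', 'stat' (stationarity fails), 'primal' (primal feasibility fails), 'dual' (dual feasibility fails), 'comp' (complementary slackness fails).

Gradient of f: grad f(x) = Q x + c = (6, 3)
Constraint values g_i(x) = a_i^T x - b_i:
  g_1((3, -1)) = 0
  g_2((3, -1)) = -3
Stationarity residual: grad f(x) + sum_i lambda_i a_i = (0, 0)
  -> stationarity OK
Primal feasibility (all g_i <= 0): OK
Dual feasibility (all lambda_i >= 0): OK
Complementary slackness (lambda_i * g_i(x) = 0 for all i): OK

Verdict: yes, KKT holds.

yes


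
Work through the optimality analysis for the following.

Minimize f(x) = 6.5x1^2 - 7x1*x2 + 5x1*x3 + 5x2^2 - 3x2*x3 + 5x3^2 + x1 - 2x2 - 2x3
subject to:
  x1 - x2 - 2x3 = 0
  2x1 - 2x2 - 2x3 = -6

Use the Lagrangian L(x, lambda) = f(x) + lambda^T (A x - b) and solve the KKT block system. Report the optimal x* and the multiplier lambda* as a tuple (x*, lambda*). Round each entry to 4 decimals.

Form the Lagrangian:
  L(x, lambda) = (1/2) x^T Q x + c^T x + lambda^T (A x - b)
Stationarity (grad_x L = 0): Q x + c + A^T lambda = 0.
Primal feasibility: A x = b.

This gives the KKT block system:
  [ Q   A^T ] [ x     ]   [-c ]
  [ A    0  ] [ lambda ] = [ b ]

Solving the linear system:
  x*      = (-1.2222, 4.7778, -3)
  lambda* = (-115.7778, 89.5556)
  f(x*)   = 266.2778

x* = (-1.2222, 4.7778, -3), lambda* = (-115.7778, 89.5556)


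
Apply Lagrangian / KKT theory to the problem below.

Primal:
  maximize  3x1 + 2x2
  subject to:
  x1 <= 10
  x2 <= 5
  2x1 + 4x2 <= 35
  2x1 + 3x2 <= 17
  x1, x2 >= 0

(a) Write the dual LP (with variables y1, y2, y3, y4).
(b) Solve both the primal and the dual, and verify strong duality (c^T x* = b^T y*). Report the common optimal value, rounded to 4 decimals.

The standard primal-dual pair for 'max c^T x s.t. A x <= b, x >= 0' is:
  Dual:  min b^T y  s.t.  A^T y >= c,  y >= 0.

So the dual LP is:
  minimize  10y1 + 5y2 + 35y3 + 17y4
  subject to:
    y1 + 2y3 + 2y4 >= 3
    y2 + 4y3 + 3y4 >= 2
    y1, y2, y3, y4 >= 0

Solving the primal: x* = (8.5, 0).
  primal value c^T x* = 25.5.
Solving the dual: y* = (0, 0, 0, 1.5).
  dual value b^T y* = 25.5.
Strong duality: c^T x* = b^T y*. Confirmed.

25.5


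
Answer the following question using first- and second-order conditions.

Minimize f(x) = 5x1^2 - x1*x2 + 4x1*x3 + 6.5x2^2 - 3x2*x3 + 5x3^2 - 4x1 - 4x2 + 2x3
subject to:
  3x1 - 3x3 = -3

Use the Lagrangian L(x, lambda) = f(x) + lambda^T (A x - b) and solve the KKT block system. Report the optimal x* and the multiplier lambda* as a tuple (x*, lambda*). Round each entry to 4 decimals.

Form the Lagrangian:
  L(x, lambda) = (1/2) x^T Q x + c^T x + lambda^T (A x - b)
Stationarity (grad_x L = 0): Q x + c + A^T lambda = 0.
Primal feasibility: A x = b.

This gives the KKT block system:
  [ Q   A^T ] [ x     ]   [-c ]
  [ A    0  ] [ lambda ] = [ b ]

Solving the linear system:
  x*      = (-0.3678, 0.4253, 0.6322)
  lambda* = (1.8582)
  f(x*)   = 3.3046

x* = (-0.3678, 0.4253, 0.6322), lambda* = (1.8582)


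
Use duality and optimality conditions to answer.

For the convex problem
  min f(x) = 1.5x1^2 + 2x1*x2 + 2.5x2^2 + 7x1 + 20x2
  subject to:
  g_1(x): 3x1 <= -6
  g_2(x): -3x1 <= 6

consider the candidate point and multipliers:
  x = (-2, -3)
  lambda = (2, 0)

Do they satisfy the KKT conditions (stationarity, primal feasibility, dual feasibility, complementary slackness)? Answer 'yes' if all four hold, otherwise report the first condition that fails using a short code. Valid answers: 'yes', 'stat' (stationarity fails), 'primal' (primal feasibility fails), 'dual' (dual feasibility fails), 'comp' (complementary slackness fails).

Gradient of f: grad f(x) = Q x + c = (-5, 1)
Constraint values g_i(x) = a_i^T x - b_i:
  g_1((-2, -3)) = 0
  g_2((-2, -3)) = 0
Stationarity residual: grad f(x) + sum_i lambda_i a_i = (1, 1)
  -> stationarity FAILS
Primal feasibility (all g_i <= 0): OK
Dual feasibility (all lambda_i >= 0): OK
Complementary slackness (lambda_i * g_i(x) = 0 for all i): OK

Verdict: the first failing condition is stationarity -> stat.

stat


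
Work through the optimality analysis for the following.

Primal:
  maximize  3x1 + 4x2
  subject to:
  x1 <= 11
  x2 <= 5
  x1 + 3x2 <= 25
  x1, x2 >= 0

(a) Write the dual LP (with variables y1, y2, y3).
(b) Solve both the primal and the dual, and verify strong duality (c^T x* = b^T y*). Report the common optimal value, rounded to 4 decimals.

The standard primal-dual pair for 'max c^T x s.t. A x <= b, x >= 0' is:
  Dual:  min b^T y  s.t.  A^T y >= c,  y >= 0.

So the dual LP is:
  minimize  11y1 + 5y2 + 25y3
  subject to:
    y1 + y3 >= 3
    y2 + 3y3 >= 4
    y1, y2, y3 >= 0

Solving the primal: x* = (11, 4.6667).
  primal value c^T x* = 51.6667.
Solving the dual: y* = (1.6667, 0, 1.3333).
  dual value b^T y* = 51.6667.
Strong duality: c^T x* = b^T y*. Confirmed.

51.6667


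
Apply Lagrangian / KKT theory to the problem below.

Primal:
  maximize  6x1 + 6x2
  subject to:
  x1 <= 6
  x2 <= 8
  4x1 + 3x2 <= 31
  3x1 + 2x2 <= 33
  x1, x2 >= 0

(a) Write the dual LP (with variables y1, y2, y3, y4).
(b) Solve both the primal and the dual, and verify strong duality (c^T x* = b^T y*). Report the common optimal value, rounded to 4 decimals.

The standard primal-dual pair for 'max c^T x s.t. A x <= b, x >= 0' is:
  Dual:  min b^T y  s.t.  A^T y >= c,  y >= 0.

So the dual LP is:
  minimize  6y1 + 8y2 + 31y3 + 33y4
  subject to:
    y1 + 4y3 + 3y4 >= 6
    y2 + 3y3 + 2y4 >= 6
    y1, y2, y3, y4 >= 0

Solving the primal: x* = (1.75, 8).
  primal value c^T x* = 58.5.
Solving the dual: y* = (0, 1.5, 1.5, 0).
  dual value b^T y* = 58.5.
Strong duality: c^T x* = b^T y*. Confirmed.

58.5


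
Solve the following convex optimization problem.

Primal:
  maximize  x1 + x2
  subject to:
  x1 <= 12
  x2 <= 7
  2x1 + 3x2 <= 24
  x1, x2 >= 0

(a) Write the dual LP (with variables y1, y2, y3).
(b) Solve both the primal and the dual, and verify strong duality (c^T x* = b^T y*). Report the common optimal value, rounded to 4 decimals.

The standard primal-dual pair for 'max c^T x s.t. A x <= b, x >= 0' is:
  Dual:  min b^T y  s.t.  A^T y >= c,  y >= 0.

So the dual LP is:
  minimize  12y1 + 7y2 + 24y3
  subject to:
    y1 + 2y3 >= 1
    y2 + 3y3 >= 1
    y1, y2, y3 >= 0

Solving the primal: x* = (12, 0).
  primal value c^T x* = 12.
Solving the dual: y* = (0.3333, 0, 0.3333).
  dual value b^T y* = 12.
Strong duality: c^T x* = b^T y*. Confirmed.

12


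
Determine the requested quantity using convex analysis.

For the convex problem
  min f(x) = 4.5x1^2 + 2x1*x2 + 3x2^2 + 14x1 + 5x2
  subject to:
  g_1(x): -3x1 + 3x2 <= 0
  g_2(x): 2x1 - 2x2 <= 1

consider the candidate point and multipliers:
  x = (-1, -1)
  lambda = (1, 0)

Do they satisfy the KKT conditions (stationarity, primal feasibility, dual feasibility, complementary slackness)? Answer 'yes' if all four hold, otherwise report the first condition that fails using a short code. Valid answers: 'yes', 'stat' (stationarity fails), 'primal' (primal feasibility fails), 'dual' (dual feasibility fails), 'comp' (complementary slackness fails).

Gradient of f: grad f(x) = Q x + c = (3, -3)
Constraint values g_i(x) = a_i^T x - b_i:
  g_1((-1, -1)) = 0
  g_2((-1, -1)) = -1
Stationarity residual: grad f(x) + sum_i lambda_i a_i = (0, 0)
  -> stationarity OK
Primal feasibility (all g_i <= 0): OK
Dual feasibility (all lambda_i >= 0): OK
Complementary slackness (lambda_i * g_i(x) = 0 for all i): OK

Verdict: yes, KKT holds.

yes


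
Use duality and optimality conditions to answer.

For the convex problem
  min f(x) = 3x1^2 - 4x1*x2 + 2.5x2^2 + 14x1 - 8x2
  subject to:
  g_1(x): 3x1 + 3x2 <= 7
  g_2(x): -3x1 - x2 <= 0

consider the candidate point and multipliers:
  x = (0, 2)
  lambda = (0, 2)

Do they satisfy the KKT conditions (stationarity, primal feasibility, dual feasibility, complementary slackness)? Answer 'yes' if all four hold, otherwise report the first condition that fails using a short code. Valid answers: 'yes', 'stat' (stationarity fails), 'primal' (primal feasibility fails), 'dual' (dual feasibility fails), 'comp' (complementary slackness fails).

Gradient of f: grad f(x) = Q x + c = (6, 2)
Constraint values g_i(x) = a_i^T x - b_i:
  g_1((0, 2)) = -1
  g_2((0, 2)) = -2
Stationarity residual: grad f(x) + sum_i lambda_i a_i = (0, 0)
  -> stationarity OK
Primal feasibility (all g_i <= 0): OK
Dual feasibility (all lambda_i >= 0): OK
Complementary slackness (lambda_i * g_i(x) = 0 for all i): FAILS

Verdict: the first failing condition is complementary_slackness -> comp.

comp


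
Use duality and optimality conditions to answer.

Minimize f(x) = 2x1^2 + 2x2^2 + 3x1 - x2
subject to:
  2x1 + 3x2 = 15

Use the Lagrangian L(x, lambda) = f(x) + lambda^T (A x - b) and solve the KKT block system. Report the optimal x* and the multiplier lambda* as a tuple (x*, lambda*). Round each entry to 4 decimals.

Form the Lagrangian:
  L(x, lambda) = (1/2) x^T Q x + c^T x + lambda^T (A x - b)
Stationarity (grad_x L = 0): Q x + c + A^T lambda = 0.
Primal feasibility: A x = b.

This gives the KKT block system:
  [ Q   A^T ] [ x     ]   [-c ]
  [ A    0  ] [ lambda ] = [ b ]

Solving the linear system:
  x*      = (1.6731, 3.8846)
  lambda* = (-4.8462)
  f(x*)   = 36.9135

x* = (1.6731, 3.8846), lambda* = (-4.8462)


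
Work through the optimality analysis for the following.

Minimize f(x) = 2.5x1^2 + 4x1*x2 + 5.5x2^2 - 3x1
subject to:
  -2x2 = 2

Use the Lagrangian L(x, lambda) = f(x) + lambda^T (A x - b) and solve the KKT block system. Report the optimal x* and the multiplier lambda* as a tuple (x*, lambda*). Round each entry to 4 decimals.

Form the Lagrangian:
  L(x, lambda) = (1/2) x^T Q x + c^T x + lambda^T (A x - b)
Stationarity (grad_x L = 0): Q x + c + A^T lambda = 0.
Primal feasibility: A x = b.

This gives the KKT block system:
  [ Q   A^T ] [ x     ]   [-c ]
  [ A    0  ] [ lambda ] = [ b ]

Solving the linear system:
  x*      = (1.4, -1)
  lambda* = (-2.7)
  f(x*)   = 0.6

x* = (1.4, -1), lambda* = (-2.7)


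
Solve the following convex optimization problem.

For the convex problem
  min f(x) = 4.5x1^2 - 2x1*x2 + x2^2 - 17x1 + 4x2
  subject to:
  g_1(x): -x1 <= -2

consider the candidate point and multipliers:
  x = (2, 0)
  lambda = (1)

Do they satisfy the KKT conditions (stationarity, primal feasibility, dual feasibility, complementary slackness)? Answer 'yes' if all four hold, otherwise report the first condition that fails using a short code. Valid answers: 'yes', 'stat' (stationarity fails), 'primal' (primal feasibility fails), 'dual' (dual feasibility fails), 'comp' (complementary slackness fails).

Gradient of f: grad f(x) = Q x + c = (1, 0)
Constraint values g_i(x) = a_i^T x - b_i:
  g_1((2, 0)) = 0
Stationarity residual: grad f(x) + sum_i lambda_i a_i = (0, 0)
  -> stationarity OK
Primal feasibility (all g_i <= 0): OK
Dual feasibility (all lambda_i >= 0): OK
Complementary slackness (lambda_i * g_i(x) = 0 for all i): OK

Verdict: yes, KKT holds.

yes


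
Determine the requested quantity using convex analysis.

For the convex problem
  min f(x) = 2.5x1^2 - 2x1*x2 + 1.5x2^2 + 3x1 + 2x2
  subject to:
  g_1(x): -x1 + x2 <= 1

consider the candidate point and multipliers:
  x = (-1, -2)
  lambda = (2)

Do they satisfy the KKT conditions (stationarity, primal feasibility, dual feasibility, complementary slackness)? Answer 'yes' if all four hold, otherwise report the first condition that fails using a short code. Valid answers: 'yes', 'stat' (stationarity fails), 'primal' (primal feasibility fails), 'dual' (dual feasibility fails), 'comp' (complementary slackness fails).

Gradient of f: grad f(x) = Q x + c = (2, -2)
Constraint values g_i(x) = a_i^T x - b_i:
  g_1((-1, -2)) = -2
Stationarity residual: grad f(x) + sum_i lambda_i a_i = (0, 0)
  -> stationarity OK
Primal feasibility (all g_i <= 0): OK
Dual feasibility (all lambda_i >= 0): OK
Complementary slackness (lambda_i * g_i(x) = 0 for all i): FAILS

Verdict: the first failing condition is complementary_slackness -> comp.

comp


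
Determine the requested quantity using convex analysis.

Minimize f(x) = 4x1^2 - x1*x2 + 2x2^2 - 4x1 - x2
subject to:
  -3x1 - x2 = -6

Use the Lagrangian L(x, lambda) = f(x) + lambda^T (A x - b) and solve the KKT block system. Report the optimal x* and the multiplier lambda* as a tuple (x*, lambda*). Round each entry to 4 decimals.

Form the Lagrangian:
  L(x, lambda) = (1/2) x^T Q x + c^T x + lambda^T (A x - b)
Stationarity (grad_x L = 0): Q x + c + A^T lambda = 0.
Primal feasibility: A x = b.

This gives the KKT block system:
  [ Q   A^T ] [ x     ]   [-c ]
  [ A    0  ] [ lambda ] = [ b ]

Solving the linear system:
  x*      = (1.58, 1.26)
  lambda* = (2.46)
  f(x*)   = 3.59

x* = (1.58, 1.26), lambda* = (2.46)


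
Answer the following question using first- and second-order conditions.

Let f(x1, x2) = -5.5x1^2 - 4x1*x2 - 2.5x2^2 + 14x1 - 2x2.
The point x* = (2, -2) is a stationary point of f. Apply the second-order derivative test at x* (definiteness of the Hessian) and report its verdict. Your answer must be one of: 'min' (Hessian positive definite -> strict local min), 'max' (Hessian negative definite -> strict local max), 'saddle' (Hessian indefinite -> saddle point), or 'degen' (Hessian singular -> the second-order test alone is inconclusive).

Compute the Hessian H = grad^2 f:
  H = [[-11, -4], [-4, -5]]
Verify stationarity: grad f(x*) = H x* + g = (0, 0).
Eigenvalues of H: -13, -3.
Both eigenvalues < 0, so H is negative definite -> x* is a strict local max.

max


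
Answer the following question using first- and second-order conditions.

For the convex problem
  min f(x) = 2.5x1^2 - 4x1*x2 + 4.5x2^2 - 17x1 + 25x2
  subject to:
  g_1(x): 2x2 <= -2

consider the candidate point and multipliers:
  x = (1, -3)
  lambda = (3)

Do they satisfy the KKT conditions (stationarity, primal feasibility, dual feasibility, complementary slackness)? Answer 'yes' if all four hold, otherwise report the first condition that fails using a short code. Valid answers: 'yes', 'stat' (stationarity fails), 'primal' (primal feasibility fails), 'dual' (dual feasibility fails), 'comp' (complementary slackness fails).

Gradient of f: grad f(x) = Q x + c = (0, -6)
Constraint values g_i(x) = a_i^T x - b_i:
  g_1((1, -3)) = -4
Stationarity residual: grad f(x) + sum_i lambda_i a_i = (0, 0)
  -> stationarity OK
Primal feasibility (all g_i <= 0): OK
Dual feasibility (all lambda_i >= 0): OK
Complementary slackness (lambda_i * g_i(x) = 0 for all i): FAILS

Verdict: the first failing condition is complementary_slackness -> comp.

comp


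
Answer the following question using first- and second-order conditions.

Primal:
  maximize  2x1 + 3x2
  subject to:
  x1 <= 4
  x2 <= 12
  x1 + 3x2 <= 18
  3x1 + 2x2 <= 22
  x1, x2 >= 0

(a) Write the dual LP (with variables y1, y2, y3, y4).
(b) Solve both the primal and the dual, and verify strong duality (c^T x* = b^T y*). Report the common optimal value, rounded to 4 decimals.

The standard primal-dual pair for 'max c^T x s.t. A x <= b, x >= 0' is:
  Dual:  min b^T y  s.t.  A^T y >= c,  y >= 0.

So the dual LP is:
  minimize  4y1 + 12y2 + 18y3 + 22y4
  subject to:
    y1 + y3 + 3y4 >= 2
    y2 + 3y3 + 2y4 >= 3
    y1, y2, y3, y4 >= 0

Solving the primal: x* = (4, 4.6667).
  primal value c^T x* = 22.
Solving the dual: y* = (1, 0, 1, 0).
  dual value b^T y* = 22.
Strong duality: c^T x* = b^T y*. Confirmed.

22


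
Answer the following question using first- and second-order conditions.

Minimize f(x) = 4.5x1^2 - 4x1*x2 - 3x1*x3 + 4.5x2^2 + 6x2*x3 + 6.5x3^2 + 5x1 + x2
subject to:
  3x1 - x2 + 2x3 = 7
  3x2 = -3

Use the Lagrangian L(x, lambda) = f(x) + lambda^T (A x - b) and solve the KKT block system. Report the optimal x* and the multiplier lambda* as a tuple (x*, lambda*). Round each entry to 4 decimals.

Form the Lagrangian:
  L(x, lambda) = (1/2) x^T Q x + c^T x + lambda^T (A x - b)
Stationarity (grad_x L = 0): Q x + c + A^T lambda = 0.
Primal feasibility: A x = b.

This gives the KKT block system:
  [ Q   A^T ] [ x     ]   [-c ]
  [ A    0  ] [ lambda ] = [ b ]

Solving the linear system:
  x*      = (1.0476, -1, 1.4286)
  lambda* = (-4.7143, -0.3651)
  f(x*)   = 18.0714

x* = (1.0476, -1, 1.4286), lambda* = (-4.7143, -0.3651)


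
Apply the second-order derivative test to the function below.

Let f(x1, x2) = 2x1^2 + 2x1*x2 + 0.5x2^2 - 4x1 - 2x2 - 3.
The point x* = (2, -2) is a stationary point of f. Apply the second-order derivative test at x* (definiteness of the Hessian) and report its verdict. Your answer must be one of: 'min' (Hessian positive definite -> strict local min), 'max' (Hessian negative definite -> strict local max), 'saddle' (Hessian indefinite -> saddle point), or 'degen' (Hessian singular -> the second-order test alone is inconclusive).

Compute the Hessian H = grad^2 f:
  H = [[4, 2], [2, 1]]
Verify stationarity: grad f(x*) = H x* + g = (0, 0).
Eigenvalues of H: 0, 5.
H has a zero eigenvalue (singular; positive semidefinite but not definite), so H is neither positive definite, negative definite, nor indefinite. The second-order test alone is inconclusive -> degen.
(Indeed, f is constant along the null direction of H through x*, so x* is not a strict local extremum.)

degen


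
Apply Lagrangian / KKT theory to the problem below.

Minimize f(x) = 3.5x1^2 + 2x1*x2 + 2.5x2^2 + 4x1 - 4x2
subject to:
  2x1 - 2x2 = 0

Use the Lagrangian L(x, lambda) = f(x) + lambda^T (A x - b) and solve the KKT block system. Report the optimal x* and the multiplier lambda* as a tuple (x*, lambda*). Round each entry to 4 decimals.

Form the Lagrangian:
  L(x, lambda) = (1/2) x^T Q x + c^T x + lambda^T (A x - b)
Stationarity (grad_x L = 0): Q x + c + A^T lambda = 0.
Primal feasibility: A x = b.

This gives the KKT block system:
  [ Q   A^T ] [ x     ]   [-c ]
  [ A    0  ] [ lambda ] = [ b ]

Solving the linear system:
  x*      = (0, 0)
  lambda* = (-2)
  f(x*)   = 0

x* = (0, 0), lambda* = (-2)


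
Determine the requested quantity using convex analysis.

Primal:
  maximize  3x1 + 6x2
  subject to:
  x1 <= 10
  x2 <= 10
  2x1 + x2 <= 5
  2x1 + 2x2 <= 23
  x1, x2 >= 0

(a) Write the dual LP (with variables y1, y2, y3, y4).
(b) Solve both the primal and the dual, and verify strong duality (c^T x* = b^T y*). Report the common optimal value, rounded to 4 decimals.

The standard primal-dual pair for 'max c^T x s.t. A x <= b, x >= 0' is:
  Dual:  min b^T y  s.t.  A^T y >= c,  y >= 0.

So the dual LP is:
  minimize  10y1 + 10y2 + 5y3 + 23y4
  subject to:
    y1 + 2y3 + 2y4 >= 3
    y2 + y3 + 2y4 >= 6
    y1, y2, y3, y4 >= 0

Solving the primal: x* = (0, 5).
  primal value c^T x* = 30.
Solving the dual: y* = (0, 0, 6, 0).
  dual value b^T y* = 30.
Strong duality: c^T x* = b^T y*. Confirmed.

30


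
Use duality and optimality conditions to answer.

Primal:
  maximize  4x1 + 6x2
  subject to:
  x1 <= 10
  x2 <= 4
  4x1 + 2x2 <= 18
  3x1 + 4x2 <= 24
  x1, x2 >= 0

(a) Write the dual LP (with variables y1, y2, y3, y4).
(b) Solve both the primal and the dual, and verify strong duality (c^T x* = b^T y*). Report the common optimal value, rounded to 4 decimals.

The standard primal-dual pair for 'max c^T x s.t. A x <= b, x >= 0' is:
  Dual:  min b^T y  s.t.  A^T y >= c,  y >= 0.

So the dual LP is:
  minimize  10y1 + 4y2 + 18y3 + 24y4
  subject to:
    y1 + 4y3 + 3y4 >= 4
    y2 + 2y3 + 4y4 >= 6
    y1, y2, y3, y4 >= 0

Solving the primal: x* = (2.5, 4).
  primal value c^T x* = 34.
Solving the dual: y* = (0, 4, 1, 0).
  dual value b^T y* = 34.
Strong duality: c^T x* = b^T y*. Confirmed.

34


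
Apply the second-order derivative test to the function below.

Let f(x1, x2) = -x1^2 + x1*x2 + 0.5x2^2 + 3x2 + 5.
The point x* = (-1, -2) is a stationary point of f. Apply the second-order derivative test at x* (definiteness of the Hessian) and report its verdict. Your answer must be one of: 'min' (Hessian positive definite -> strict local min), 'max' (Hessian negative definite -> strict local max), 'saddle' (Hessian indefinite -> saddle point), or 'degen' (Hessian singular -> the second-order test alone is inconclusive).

Compute the Hessian H = grad^2 f:
  H = [[-2, 1], [1, 1]]
Verify stationarity: grad f(x*) = H x* + g = (0, 0).
Eigenvalues of H: -2.3028, 1.3028.
Eigenvalues have mixed signs, so H is indefinite -> x* is a saddle point.

saddle
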